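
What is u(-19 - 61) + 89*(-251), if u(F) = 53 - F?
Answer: -22206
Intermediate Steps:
u(-19 - 61) + 89*(-251) = (53 - (-19 - 61)) + 89*(-251) = (53 - 1*(-80)) - 22339 = (53 + 80) - 22339 = 133 - 22339 = -22206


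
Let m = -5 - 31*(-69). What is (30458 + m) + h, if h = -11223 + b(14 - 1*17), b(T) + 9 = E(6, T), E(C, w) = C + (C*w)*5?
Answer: 21276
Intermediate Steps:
E(C, w) = C + 5*C*w
b(T) = -3 + 30*T (b(T) = -9 + 6*(1 + 5*T) = -9 + (6 + 30*T) = -3 + 30*T)
m = 2134 (m = -5 + 2139 = 2134)
h = -11316 (h = -11223 + (-3 + 30*(14 - 1*17)) = -11223 + (-3 + 30*(14 - 17)) = -11223 + (-3 + 30*(-3)) = -11223 + (-3 - 90) = -11223 - 93 = -11316)
(30458 + m) + h = (30458 + 2134) - 11316 = 32592 - 11316 = 21276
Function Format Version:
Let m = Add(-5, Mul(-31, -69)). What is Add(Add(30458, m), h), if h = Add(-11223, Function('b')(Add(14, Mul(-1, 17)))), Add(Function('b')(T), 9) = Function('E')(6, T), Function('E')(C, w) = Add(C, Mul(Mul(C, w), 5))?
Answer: 21276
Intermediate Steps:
Function('E')(C, w) = Add(C, Mul(5, C, w))
Function('b')(T) = Add(-3, Mul(30, T)) (Function('b')(T) = Add(-9, Mul(6, Add(1, Mul(5, T)))) = Add(-9, Add(6, Mul(30, T))) = Add(-3, Mul(30, T)))
m = 2134 (m = Add(-5, 2139) = 2134)
h = -11316 (h = Add(-11223, Add(-3, Mul(30, Add(14, Mul(-1, 17))))) = Add(-11223, Add(-3, Mul(30, Add(14, -17)))) = Add(-11223, Add(-3, Mul(30, -3))) = Add(-11223, Add(-3, -90)) = Add(-11223, -93) = -11316)
Add(Add(30458, m), h) = Add(Add(30458, 2134), -11316) = Add(32592, -11316) = 21276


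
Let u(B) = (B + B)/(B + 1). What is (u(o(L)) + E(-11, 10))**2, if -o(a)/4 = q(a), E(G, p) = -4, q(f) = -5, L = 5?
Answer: 1936/441 ≈ 4.3900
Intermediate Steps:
o(a) = 20 (o(a) = -4*(-5) = 20)
u(B) = 2*B/(1 + B) (u(B) = (2*B)/(1 + B) = 2*B/(1 + B))
(u(o(L)) + E(-11, 10))**2 = (2*20/(1 + 20) - 4)**2 = (2*20/21 - 4)**2 = (2*20*(1/21) - 4)**2 = (40/21 - 4)**2 = (-44/21)**2 = 1936/441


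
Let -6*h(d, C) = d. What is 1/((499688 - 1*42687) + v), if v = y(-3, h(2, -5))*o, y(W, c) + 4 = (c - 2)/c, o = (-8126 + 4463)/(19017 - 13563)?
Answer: 202/92313795 ≈ 2.1882e-6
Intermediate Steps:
h(d, C) = -d/6
o = -407/606 (o = -3663/5454 = -3663*1/5454 = -407/606 ≈ -0.67162)
y(W, c) = -4 + (-2 + c)/c (y(W, c) = -4 + (c - 2)/c = -4 + (-2 + c)/c)
v = -407/202 (v = (-3 - 2/((-1/6*2)))*(-407/606) = (-3 - 2/(-1/3))*(-407/606) = (-3 - 2*(-3))*(-407/606) = (-3 + 6)*(-407/606) = 3*(-407/606) = -407/202 ≈ -2.0149)
1/((499688 - 1*42687) + v) = 1/((499688 - 1*42687) - 407/202) = 1/((499688 - 42687) - 407/202) = 1/(457001 - 407/202) = 1/(92313795/202) = 202/92313795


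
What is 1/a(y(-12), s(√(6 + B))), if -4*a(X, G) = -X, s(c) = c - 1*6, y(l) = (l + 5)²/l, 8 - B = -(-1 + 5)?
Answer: -48/49 ≈ -0.97959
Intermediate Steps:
B = 12 (B = 8 - (-1)*(-1 + 5) = 8 - (-1)*4 = 8 - 1*(-4) = 8 + 4 = 12)
y(l) = (5 + l)²/l
s(c) = -6 + c (s(c) = c - 6 = -6 + c)
a(X, G) = X/4 (a(X, G) = -(-1)*X/4 = X/4)
1/a(y(-12), s(√(6 + B))) = 1/(((5 - 12)²/(-12))/4) = 1/((-1/12*(-7)²)/4) = 1/((-1/12*49)/4) = 1/((¼)*(-49/12)) = 1/(-49/48) = -48/49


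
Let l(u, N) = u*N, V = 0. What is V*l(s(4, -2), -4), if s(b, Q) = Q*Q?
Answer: 0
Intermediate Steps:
s(b, Q) = Q**2
l(u, N) = N*u
V*l(s(4, -2), -4) = 0*(-4*(-2)**2) = 0*(-4*4) = 0*(-16) = 0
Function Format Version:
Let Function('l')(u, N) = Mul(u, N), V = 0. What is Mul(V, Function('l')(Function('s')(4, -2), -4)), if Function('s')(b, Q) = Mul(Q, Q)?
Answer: 0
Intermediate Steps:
Function('s')(b, Q) = Pow(Q, 2)
Function('l')(u, N) = Mul(N, u)
Mul(V, Function('l')(Function('s')(4, -2), -4)) = Mul(0, Mul(-4, Pow(-2, 2))) = Mul(0, Mul(-4, 4)) = Mul(0, -16) = 0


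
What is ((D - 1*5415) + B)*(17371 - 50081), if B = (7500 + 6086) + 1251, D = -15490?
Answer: 198484280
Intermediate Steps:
B = 14837 (B = 13586 + 1251 = 14837)
((D - 1*5415) + B)*(17371 - 50081) = ((-15490 - 1*5415) + 14837)*(17371 - 50081) = ((-15490 - 5415) + 14837)*(-32710) = (-20905 + 14837)*(-32710) = -6068*(-32710) = 198484280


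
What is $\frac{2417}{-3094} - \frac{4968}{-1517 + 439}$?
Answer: $\frac{911819}{238238} \approx 3.8273$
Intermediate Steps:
$\frac{2417}{-3094} - \frac{4968}{-1517 + 439} = 2417 \left(- \frac{1}{3094}\right) - \frac{4968}{-1078} = - \frac{2417}{3094} - - \frac{2484}{539} = - \frac{2417}{3094} + \frac{2484}{539} = \frac{911819}{238238}$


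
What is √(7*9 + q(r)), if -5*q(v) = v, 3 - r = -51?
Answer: 3*√145/5 ≈ 7.2250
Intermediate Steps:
r = 54 (r = 3 - 1*(-51) = 3 + 51 = 54)
q(v) = -v/5
√(7*9 + q(r)) = √(7*9 - ⅕*54) = √(63 - 54/5) = √(261/5) = 3*√145/5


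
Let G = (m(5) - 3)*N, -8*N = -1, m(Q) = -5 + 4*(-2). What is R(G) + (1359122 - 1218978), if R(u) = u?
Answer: 140142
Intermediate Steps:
m(Q) = -13 (m(Q) = -5 - 8 = -13)
N = ⅛ (N = -⅛*(-1) = ⅛ ≈ 0.12500)
G = -2 (G = (-13 - 3)*(⅛) = -16*⅛ = -2)
R(G) + (1359122 - 1218978) = -2 + (1359122 - 1218978) = -2 + 140144 = 140142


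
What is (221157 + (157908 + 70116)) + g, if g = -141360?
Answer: 307821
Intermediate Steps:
(221157 + (157908 + 70116)) + g = (221157 + (157908 + 70116)) - 141360 = (221157 + 228024) - 141360 = 449181 - 141360 = 307821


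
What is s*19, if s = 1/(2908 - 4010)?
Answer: -1/58 ≈ -0.017241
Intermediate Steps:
s = -1/1102 (s = 1/(-1102) = -1/1102 ≈ -0.00090744)
s*19 = -1/1102*19 = -1/58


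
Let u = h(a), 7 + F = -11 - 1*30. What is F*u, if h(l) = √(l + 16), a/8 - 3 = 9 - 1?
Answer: -96*√26 ≈ -489.51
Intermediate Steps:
a = 88 (a = 24 + 8*(9 - 1) = 24 + 8*8 = 24 + 64 = 88)
F = -48 (F = -7 + (-11 - 1*30) = -7 + (-11 - 30) = -7 - 41 = -48)
h(l) = √(16 + l)
u = 2*√26 (u = √(16 + 88) = √104 = 2*√26 ≈ 10.198)
F*u = -96*√26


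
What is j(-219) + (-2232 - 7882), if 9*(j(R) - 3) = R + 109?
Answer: -91109/9 ≈ -10123.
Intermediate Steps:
j(R) = 136/9 + R/9 (j(R) = 3 + (R + 109)/9 = 3 + (109 + R)/9 = 3 + (109/9 + R/9) = 136/9 + R/9)
j(-219) + (-2232 - 7882) = (136/9 + (1/9)*(-219)) + (-2232 - 7882) = (136/9 - 73/3) - 10114 = -83/9 - 10114 = -91109/9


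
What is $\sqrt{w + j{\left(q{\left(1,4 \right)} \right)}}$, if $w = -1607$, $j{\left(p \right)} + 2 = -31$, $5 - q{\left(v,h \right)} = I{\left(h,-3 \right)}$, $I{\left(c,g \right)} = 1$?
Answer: $2 i \sqrt{410} \approx 40.497 i$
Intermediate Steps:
$q{\left(v,h \right)} = 4$ ($q{\left(v,h \right)} = 5 - 1 = 4$)
$j{\left(p \right)} = -33$ ($j{\left(p \right)} = -2 - 31 = -33$)
$\sqrt{w + j{\left(q{\left(1,4 \right)} \right)}} = \sqrt{-1607 - 33} = \sqrt{-1640} = 2 i \sqrt{410}$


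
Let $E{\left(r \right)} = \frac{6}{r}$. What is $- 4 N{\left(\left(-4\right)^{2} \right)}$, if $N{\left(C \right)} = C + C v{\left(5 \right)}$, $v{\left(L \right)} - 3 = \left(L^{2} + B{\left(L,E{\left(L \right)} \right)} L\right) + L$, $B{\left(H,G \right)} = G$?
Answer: $-2560$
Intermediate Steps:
$v{\left(L \right)} = 9 + L + L^{2}$ ($v{\left(L \right)} = 3 + \left(\left(L^{2} + \frac{6}{L} L\right) + L\right) = 3 + \left(\left(L^{2} + 6\right) + L\right) = 3 + \left(\left(6 + L^{2}\right) + L\right) = 3 + \left(6 + L + L^{2}\right) = 9 + L + L^{2}$)
$N{\left(C \right)} = 40 C$ ($N{\left(C \right)} = C + C \left(9 + 5 + 5^{2}\right) = C + C \left(9 + 5 + 25\right) = C + C 39 = C + 39 C = 40 C$)
$- 4 N{\left(\left(-4\right)^{2} \right)} = - 4 \cdot 40 \left(-4\right)^{2} = - 4 \cdot 40 \cdot 16 = \left(-4\right) 640 = -2560$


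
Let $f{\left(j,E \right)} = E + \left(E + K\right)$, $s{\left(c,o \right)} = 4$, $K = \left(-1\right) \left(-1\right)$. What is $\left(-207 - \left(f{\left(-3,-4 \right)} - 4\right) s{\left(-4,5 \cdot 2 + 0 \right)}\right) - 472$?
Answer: $-635$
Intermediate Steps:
$K = 1$
$f{\left(j,E \right)} = 1 + 2 E$ ($f{\left(j,E \right)} = E + \left(E + 1\right) = E + \left(1 + E\right) = 1 + 2 E$)
$\left(-207 - \left(f{\left(-3,-4 \right)} - 4\right) s{\left(-4,5 \cdot 2 + 0 \right)}\right) - 472 = \left(-207 - \left(\left(1 + 2 \left(-4\right)\right) - 4\right) 4\right) - 472 = \left(-207 - \left(\left(1 - 8\right) - 4\right) 4\right) - 472 = \left(-207 - \left(-7 - 4\right) 4\right) - 472 = \left(-207 - \left(-11\right) 4\right) - 472 = \left(-207 - -44\right) - 472 = \left(-207 + 44\right) - 472 = -163 - 472 = -635$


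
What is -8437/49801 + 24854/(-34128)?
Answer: -762845995/849804264 ≈ -0.89767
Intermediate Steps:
-8437/49801 + 24854/(-34128) = -8437*1/49801 + 24854*(-1/34128) = -8437/49801 - 12427/17064 = -762845995/849804264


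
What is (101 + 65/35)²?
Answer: 518400/49 ≈ 10580.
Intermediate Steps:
(101 + 65/35)² = (101 + 65*(1/35))² = (101 + 13/7)² = (720/7)² = 518400/49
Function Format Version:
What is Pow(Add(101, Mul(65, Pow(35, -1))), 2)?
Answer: Rational(518400, 49) ≈ 10580.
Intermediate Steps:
Pow(Add(101, Mul(65, Pow(35, -1))), 2) = Pow(Add(101, Mul(65, Rational(1, 35))), 2) = Pow(Add(101, Rational(13, 7)), 2) = Pow(Rational(720, 7), 2) = Rational(518400, 49)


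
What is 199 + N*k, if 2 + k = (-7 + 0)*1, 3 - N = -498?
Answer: -4310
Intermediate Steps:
N = 501 (N = 3 - 1*(-498) = 3 + 498 = 501)
k = -9 (k = -2 + (-7 + 0)*1 = -2 - 7*1 = -2 - 7 = -9)
199 + N*k = 199 + 501*(-9) = 199 - 4509 = -4310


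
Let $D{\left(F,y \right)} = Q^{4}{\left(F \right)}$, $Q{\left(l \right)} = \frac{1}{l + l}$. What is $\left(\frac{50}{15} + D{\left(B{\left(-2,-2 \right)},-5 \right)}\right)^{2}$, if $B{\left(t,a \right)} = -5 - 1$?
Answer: $\frac{4777712641}{429981696} \approx 11.111$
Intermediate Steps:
$B{\left(t,a \right)} = -6$ ($B{\left(t,a \right)} = -5 - 1 = -6$)
$Q{\left(l \right)} = \frac{1}{2 l}$
$D{\left(F,y \right)} = \frac{1}{16 F^{4}}$ ($D{\left(F,y \right)} = \left(\frac{1}{2 F}\right)^{4} = \frac{1}{16 F^{4}}$)
$\left(\frac{50}{15} + D{\left(B{\left(-2,-2 \right)},-5 \right)}\right)^{2} = \left(\frac{50}{15} + \frac{1}{16 \cdot 1296}\right)^{2} = \left(50 \cdot \frac{1}{15} + \frac{1}{16} \cdot \frac{1}{1296}\right)^{2} = \left(\frac{10}{3} + \frac{1}{20736}\right)^{2} = \left(\frac{69121}{20736}\right)^{2} = \frac{4777712641}{429981696}$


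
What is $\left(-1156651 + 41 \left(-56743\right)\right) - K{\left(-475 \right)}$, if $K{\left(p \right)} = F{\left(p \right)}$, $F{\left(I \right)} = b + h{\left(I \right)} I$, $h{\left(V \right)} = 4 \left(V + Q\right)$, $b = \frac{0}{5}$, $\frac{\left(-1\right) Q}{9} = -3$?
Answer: $-4334314$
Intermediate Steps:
$Q = 27$ ($Q = \left(-9\right) \left(-3\right) = 27$)
$b = 0$ ($b = 0 \cdot \frac{1}{5} = 0$)
$h{\left(V \right)} = 108 + 4 V$ ($h{\left(V \right)} = 4 \left(V + 27\right) = 4 \left(27 + V\right) = 108 + 4 V$)
$F{\left(I \right)} = I \left(108 + 4 I\right)$ ($F{\left(I \right)} = 0 + \left(108 + 4 I\right) I = 0 + I \left(108 + 4 I\right) = I \left(108 + 4 I\right)$)
$K{\left(p \right)} = 4 p \left(27 + p\right)$
$\left(-1156651 + 41 \left(-56743\right)\right) - K{\left(-475 \right)} = \left(-1156651 + 41 \left(-56743\right)\right) - 4 \left(-475\right) \left(27 - 475\right) = \left(-1156651 - 2326463\right) - 4 \left(-475\right) \left(-448\right) = -3483114 - 851200 = -4334314$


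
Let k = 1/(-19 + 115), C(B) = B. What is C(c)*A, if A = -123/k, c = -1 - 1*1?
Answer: 23616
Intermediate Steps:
c = -2 (c = -1 - 1 = -2)
k = 1/96 ≈ 0.010417
A = -11808 (A = -123/1/96 = -123*96 = -11808)
C(c)*A = -2*(-11808) = 23616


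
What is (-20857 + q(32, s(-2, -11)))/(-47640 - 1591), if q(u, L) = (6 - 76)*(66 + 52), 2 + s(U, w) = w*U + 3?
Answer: 29117/49231 ≈ 0.59144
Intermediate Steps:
s(U, w) = 1 + U*w (s(U, w) = -2 + (w*U + 3) = -2 + (U*w + 3) = -2 + (3 + U*w) = 1 + U*w)
q(u, L) = -8260 (q(u, L) = -70*118 = -8260)
(-20857 + q(32, s(-2, -11)))/(-47640 - 1591) = (-20857 - 8260)/(-47640 - 1591) = -29117/(-49231) = -29117*(-1/49231) = 29117/49231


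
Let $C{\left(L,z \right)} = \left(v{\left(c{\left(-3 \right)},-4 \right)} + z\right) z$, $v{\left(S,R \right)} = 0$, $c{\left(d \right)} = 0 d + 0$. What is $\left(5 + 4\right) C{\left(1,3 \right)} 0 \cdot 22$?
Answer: $0$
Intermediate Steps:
$c{\left(d \right)} = 0$ ($c{\left(d \right)} = 0 + 0 = 0$)
$C{\left(L,z \right)} = z^{2}$ ($C{\left(L,z \right)} = \left(0 + z\right) z = z z = z^{2}$)
$\left(5 + 4\right) C{\left(1,3 \right)} 0 \cdot 22 = \left(5 + 4\right) 3^{2} \cdot 0 \cdot 22 = 9 \cdot 9 \cdot 0 \cdot 22 = 81 \cdot 0 \cdot 22 = 0 \cdot 22 = 0$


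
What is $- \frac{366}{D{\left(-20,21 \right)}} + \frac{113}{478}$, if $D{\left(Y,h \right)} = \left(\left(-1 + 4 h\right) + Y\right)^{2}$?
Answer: $\frac{91183}{632394} \approx 0.14419$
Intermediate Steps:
$D{\left(Y,h \right)} = \left(-1 + Y + 4 h\right)^{2}$
$- \frac{366}{D{\left(-20,21 \right)}} + \frac{113}{478} = - \frac{366}{\left(-1 - 20 + 4 \cdot 21\right)^{2}} + \frac{113}{478} = - \frac{366}{\left(-1 - 20 + 84\right)^{2}} + 113 \cdot \frac{1}{478} = - \frac{366}{63^{2}} + \frac{113}{478} = - \frac{366}{3969} + \frac{113}{478} = \left(-366\right) \frac{1}{3969} + \frac{113}{478} = - \frac{122}{1323} + \frac{113}{478} = \frac{91183}{632394}$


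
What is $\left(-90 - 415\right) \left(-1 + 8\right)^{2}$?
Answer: $-24745$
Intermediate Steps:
$\left(-90 - 415\right) \left(-1 + 8\right)^{2} = - 505 \cdot 7^{2} = \left(-505\right) 49 = -24745$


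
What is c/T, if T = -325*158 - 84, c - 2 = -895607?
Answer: 895605/51434 ≈ 17.413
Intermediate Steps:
c = -895605 (c = 2 - 895607 = -895605)
T = -51434 (T = -51350 - 84 = -51434)
c/T = -895605/(-51434) = -895605*(-1/51434) = 895605/51434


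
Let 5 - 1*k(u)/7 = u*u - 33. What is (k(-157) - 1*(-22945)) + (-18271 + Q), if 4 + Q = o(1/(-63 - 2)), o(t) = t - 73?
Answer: -10899201/65 ≈ -1.6768e+5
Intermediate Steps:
k(u) = 266 - 7*u**2 (k(u) = 35 - 7*(u*u - 33) = 35 - 7*(u**2 - 33) = 35 - 7*(-33 + u**2) = 35 + (231 - 7*u**2) = 266 - 7*u**2)
o(t) = -73 + t
Q = -5006/65 (Q = -4 + (-73 + 1/(-63 - 2)) = -4 + (-73 + 1/(-65)) = -4 + (-73 - 1/65) = -4 - 4746/65 = -5006/65 ≈ -77.015)
(k(-157) - 1*(-22945)) + (-18271 + Q) = ((266 - 7*(-157)**2) - 1*(-22945)) + (-18271 - 5006/65) = ((266 - 7*24649) + 22945) - 1192621/65 = ((266 - 172543) + 22945) - 1192621/65 = (-172277 + 22945) - 1192621/65 = -149332 - 1192621/65 = -10899201/65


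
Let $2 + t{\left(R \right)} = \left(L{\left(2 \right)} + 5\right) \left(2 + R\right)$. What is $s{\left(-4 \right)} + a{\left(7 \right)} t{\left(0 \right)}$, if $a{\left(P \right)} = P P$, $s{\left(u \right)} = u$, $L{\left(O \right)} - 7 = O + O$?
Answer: $1466$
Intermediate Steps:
$L{\left(O \right)} = 7 + 2 O$ ($L{\left(O \right)} = 7 + \left(O + O\right) = 7 + 2 O$)
$a{\left(P \right)} = P^{2}$
$t{\left(R \right)} = 30 + 16 R$ ($t{\left(R \right)} = -2 + \left(\left(7 + 2 \cdot 2\right) + 5\right) \left(2 + R\right) = -2 + \left(\left(7 + 4\right) + 5\right) \left(2 + R\right) = -2 + \left(11 + 5\right) \left(2 + R\right) = -2 + 16 \left(2 + R\right) = -2 + \left(32 + 16 R\right) = 30 + 16 R$)
$s{\left(-4 \right)} + a{\left(7 \right)} t{\left(0 \right)} = -4 + 7^{2} \left(30 + 16 \cdot 0\right) = -4 + 49 \left(30 + 0\right) = -4 + 49 \cdot 30 = -4 + 1470 = 1466$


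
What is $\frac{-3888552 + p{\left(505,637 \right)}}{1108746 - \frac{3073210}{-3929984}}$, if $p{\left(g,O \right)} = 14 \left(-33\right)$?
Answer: $- \frac{7641881397888}{2178678556637} \approx -3.5076$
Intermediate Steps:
$p{\left(g,O \right)} = -462$
$\frac{-3888552 + p{\left(505,637 \right)}}{1108746 - \frac{3073210}{-3929984}} = \frac{-3888552 - 462}{1108746 - \frac{3073210}{-3929984}} = - \frac{3889014}{1108746 - - \frac{1536605}{1964992}} = - \frac{3889014}{1108746 + \frac{1536605}{1964992}} = - \frac{3889014}{\frac{2178678556637}{1964992}} = \left(-3889014\right) \frac{1964992}{2178678556637} = - \frac{7641881397888}{2178678556637}$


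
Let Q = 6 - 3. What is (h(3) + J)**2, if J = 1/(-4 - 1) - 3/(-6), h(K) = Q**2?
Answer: 8649/100 ≈ 86.490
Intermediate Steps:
Q = 3
h(K) = 9 (h(K) = 3**2 = 9)
J = 3/10 (J = 1/(-5) - 1/6*(-3) = -1/5 + 1/2 = 3/10 ≈ 0.30000)
(h(3) + J)**2 = (9 + 3/10)**2 = (93/10)**2 = 8649/100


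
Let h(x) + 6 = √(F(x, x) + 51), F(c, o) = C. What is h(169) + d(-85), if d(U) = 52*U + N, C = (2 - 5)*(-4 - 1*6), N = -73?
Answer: -4490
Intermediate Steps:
C = 30 (C = -3*(-4 - 6) = -3*(-10) = 30)
F(c, o) = 30
d(U) = -73 + 52*U (d(U) = 52*U - 73 = -73 + 52*U)
h(x) = 3 (h(x) = -6 + √(30 + 51) = -6 + √81 = -6 + 9 = 3)
h(169) + d(-85) = 3 + (-73 + 52*(-85)) = 3 + (-73 - 4420) = 3 - 4493 = -4490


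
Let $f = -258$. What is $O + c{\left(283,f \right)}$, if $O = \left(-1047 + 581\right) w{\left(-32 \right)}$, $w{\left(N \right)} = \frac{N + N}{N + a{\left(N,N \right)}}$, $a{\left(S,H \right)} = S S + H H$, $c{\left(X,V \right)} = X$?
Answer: $\frac{18761}{63} \approx 297.79$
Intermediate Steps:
$a{\left(S,H \right)} = H^{2} + S^{2}$ ($a{\left(S,H \right)} = S^{2} + H^{2} = H^{2} + S^{2}$)
$w{\left(N \right)} = \frac{2 N}{N + 2 N^{2}}$ ($w{\left(N \right)} = \frac{N + N}{N + \left(N^{2} + N^{2}\right)} = \frac{2 N}{N + 2 N^{2}}$)
$O = \frac{932}{63}$ ($O = \left(-1047 + 581\right) \frac{2}{1 + 2 \left(-32\right)} = - 466 \frac{2}{1 - 64} = - 466 \frac{2}{-63} = - 466 \cdot 2 \left(- \frac{1}{63}\right) = \left(-466\right) \left(- \frac{2}{63}\right) = \frac{932}{63} \approx 14.794$)
$O + c{\left(283,f \right)} = \frac{932}{63} + 283 = \frac{18761}{63}$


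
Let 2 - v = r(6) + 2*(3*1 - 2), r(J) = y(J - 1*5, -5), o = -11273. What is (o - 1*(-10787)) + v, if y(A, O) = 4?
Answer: -490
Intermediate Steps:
r(J) = 4
v = -4 (v = 2 - (4 + 2*(3*1 - 2)) = 2 - (4 + 2*(3 - 2)) = 2 - (4 + 2*1) = 2 - (4 + 2) = 2 - 1*6 = 2 - 6 = -4)
(o - 1*(-10787)) + v = (-11273 - 1*(-10787)) - 4 = (-11273 + 10787) - 4 = -486 - 4 = -490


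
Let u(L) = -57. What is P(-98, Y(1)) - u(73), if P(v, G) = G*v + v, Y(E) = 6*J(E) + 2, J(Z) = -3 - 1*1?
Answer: 2115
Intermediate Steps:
J(Z) = -4 (J(Z) = -3 - 1 = -4)
Y(E) = -22 (Y(E) = 6*(-4) + 2 = -24 + 2 = -22)
P(v, G) = v + G*v
P(-98, Y(1)) - u(73) = -98*(1 - 22) - 1*(-57) = -98*(-21) + 57 = 2058 + 57 = 2115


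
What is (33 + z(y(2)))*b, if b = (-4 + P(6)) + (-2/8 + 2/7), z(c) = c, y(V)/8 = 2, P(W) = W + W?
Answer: 1575/4 ≈ 393.75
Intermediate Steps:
P(W) = 2*W
y(V) = 16 (y(V) = 8*2 = 16)
b = 225/28 (b = (-4 + 2*6) + (-2/8 + 2/7) = (-4 + 12) + (-2*⅛ + 2*(⅐)) = 8 + (-¼ + 2/7) = 8 + 1/28 = 225/28 ≈ 8.0357)
(33 + z(y(2)))*b = (33 + 16)*(225/28) = 49*(225/28) = 1575/4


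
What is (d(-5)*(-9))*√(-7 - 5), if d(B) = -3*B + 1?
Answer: -288*I*√3 ≈ -498.83*I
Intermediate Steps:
d(B) = 1 - 3*B
(d(-5)*(-9))*√(-7 - 5) = ((1 - 3*(-5))*(-9))*√(-7 - 5) = ((1 + 15)*(-9))*√(-12) = (16*(-9))*(2*I*√3) = -288*I*√3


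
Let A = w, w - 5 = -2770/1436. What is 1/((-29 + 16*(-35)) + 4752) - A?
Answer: -9178697/2989034 ≈ -3.0708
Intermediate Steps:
w = 2205/718 (w = 5 - 2770/1436 = 5 - 2770*1/1436 = 5 - 1385/718 = 2205/718 ≈ 3.0710)
A = 2205/718 ≈ 3.0710
1/((-29 + 16*(-35)) + 4752) - A = 1/((-29 + 16*(-35)) + 4752) - 1*2205/718 = 1/((-29 - 560) + 4752) - 2205/718 = 1/(-589 + 4752) - 2205/718 = 1/4163 - 2205/718 = -9178697/2989034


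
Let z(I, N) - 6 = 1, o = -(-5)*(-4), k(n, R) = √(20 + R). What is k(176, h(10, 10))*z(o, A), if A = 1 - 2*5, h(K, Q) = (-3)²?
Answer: 7*√29 ≈ 37.696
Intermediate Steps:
h(K, Q) = 9
o = -20 (o = -1*20 = -20)
A = -9 (A = 1 - 10 = -9)
z(I, N) = 7 (z(I, N) = 6 + 1 = 7)
k(176, h(10, 10))*z(o, A) = √(20 + 9)*7 = √29*7 = 7*√29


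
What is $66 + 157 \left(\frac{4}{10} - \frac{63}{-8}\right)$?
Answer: $\frac{54607}{40} \approx 1365.2$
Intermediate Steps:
$66 + 157 \left(\frac{4}{10} - \frac{63}{-8}\right) = 66 + 157 \left(4 \cdot \frac{1}{10} - - \frac{63}{8}\right) = 66 + 157 \left(\frac{2}{5} + \frac{63}{8}\right) = 66 + 157 \cdot \frac{331}{40} = 66 + \frac{51967}{40} = \frac{54607}{40}$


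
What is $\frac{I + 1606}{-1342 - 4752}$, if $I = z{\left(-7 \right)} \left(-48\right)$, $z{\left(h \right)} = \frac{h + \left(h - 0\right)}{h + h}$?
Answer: $- \frac{779}{3047} \approx -0.25566$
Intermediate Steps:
$z{\left(h \right)} = 1$ ($z{\left(h \right)} = \frac{h + \left(h + 0\right)}{2 h} = \left(h + h\right) \frac{1}{2 h} = 2 h \frac{1}{2 h} = 1$)
$I = -48$ ($I = 1 \left(-48\right) = -48$)
$\frac{I + 1606}{-1342 - 4752} = \frac{-48 + 1606}{-1342 - 4752} = \frac{1558}{-6094} = 1558 \left(- \frac{1}{6094}\right) = - \frac{779}{3047}$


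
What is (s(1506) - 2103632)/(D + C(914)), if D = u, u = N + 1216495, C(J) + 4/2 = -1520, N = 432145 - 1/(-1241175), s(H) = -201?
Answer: -2611224923775/2044361683651 ≈ -1.2773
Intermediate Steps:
N = 536367570376/1241175 (N = 432145 - 1*(-1/1241175) = 432145 + 1/1241175 = 536367570376/1241175 ≈ 4.3215e+5)
C(J) = -1522 (C(J) = -2 - 1520 = -1522)
u = 2046250752001/1241175 (u = 536367570376/1241175 + 1216495 = 2046250752001/1241175 ≈ 1.6486e+6)
D = 2046250752001/1241175 ≈ 1.6486e+6
(s(1506) - 2103632)/(D + C(914)) = (-201 - 2103632)/(2046250752001/1241175 - 1522) = -2103833/2044361683651/1241175 = -2103833*1241175/2044361683651 = -2611224923775/2044361683651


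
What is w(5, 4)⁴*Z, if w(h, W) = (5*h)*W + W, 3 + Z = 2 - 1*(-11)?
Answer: 1169858560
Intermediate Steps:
Z = 10 (Z = -3 + (2 - 1*(-11)) = -3 + (2 + 11) = -3 + 13 = 10)
w(h, W) = W + 5*W*h (w(h, W) = 5*W*h + W = W + 5*W*h)
w(5, 4)⁴*Z = (4*(1 + 5*5))⁴*10 = (4*(1 + 25))⁴*10 = (4*26)⁴*10 = 104⁴*10 = 116985856*10 = 1169858560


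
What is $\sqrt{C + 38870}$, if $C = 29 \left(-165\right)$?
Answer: $\sqrt{34085} \approx 184.62$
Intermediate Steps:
$C = -4785$
$\sqrt{C + 38870} = \sqrt{-4785 + 38870} = \sqrt{34085}$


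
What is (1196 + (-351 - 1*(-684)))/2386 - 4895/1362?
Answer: -2399243/812433 ≈ -2.9532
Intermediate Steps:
(1196 + (-351 - 1*(-684)))/2386 - 4895/1362 = (1196 + (-351 + 684))*(1/2386) - 4895*1/1362 = (1196 + 333)*(1/2386) - 4895/1362 = 1529*(1/2386) - 4895/1362 = 1529/2386 - 4895/1362 = -2399243/812433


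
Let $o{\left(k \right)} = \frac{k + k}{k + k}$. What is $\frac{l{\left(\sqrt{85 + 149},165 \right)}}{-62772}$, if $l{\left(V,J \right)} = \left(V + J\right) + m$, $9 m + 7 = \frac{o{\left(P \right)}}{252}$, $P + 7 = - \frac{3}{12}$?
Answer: $- \frac{372457}{142366896} - \frac{\sqrt{26}}{20924} \approx -0.0028599$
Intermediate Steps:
$P = - \frac{29}{4}$ ($P = -7 - \frac{3}{12} = -7 - \frac{1}{4} = - \frac{29}{4} \approx -7.25$)
$o{\left(k \right)} = 1$ ($o{\left(k \right)} = \frac{2 k}{2 k} = 2 k \frac{1}{2 k} = 1$)
$m = - \frac{1763}{2268}$ ($m = - \frac{7}{9} + \frac{1 \cdot \frac{1}{252}}{9} = - \frac{7}{9} + \frac{1}{9} \cdot \frac{1}{252} = - \frac{7}{9} + \frac{1}{2268} = - \frac{1763}{2268} \approx -0.77734$)
$l{\left(V,J \right)} = - \frac{1763}{2268} + J + V$ ($l{\left(V,J \right)} = \left(V + J\right) - \frac{1763}{2268} = \left(J + V\right) - \frac{1763}{2268} = - \frac{1763}{2268} + J + V$)
$\frac{l{\left(\sqrt{85 + 149},165 \right)}}{-62772} = \frac{- \frac{1763}{2268} + 165 + \sqrt{85 + 149}}{-62772} = \left(- \frac{1763}{2268} + 165 + \sqrt{234}\right) \left(- \frac{1}{62772}\right) = \left(- \frac{1763}{2268} + 165 + 3 \sqrt{26}\right) \left(- \frac{1}{62772}\right) = \left(\frac{372457}{2268} + 3 \sqrt{26}\right) \left(- \frac{1}{62772}\right) = - \frac{372457}{142366896} - \frac{\sqrt{26}}{20924}$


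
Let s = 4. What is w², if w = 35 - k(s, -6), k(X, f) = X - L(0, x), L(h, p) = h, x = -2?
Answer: 961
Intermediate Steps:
k(X, f) = X (k(X, f) = X - 1*0 = X + 0 = X)
w = 31 (w = 35 - 1*4 = 35 - 4 = 31)
w² = 31² = 961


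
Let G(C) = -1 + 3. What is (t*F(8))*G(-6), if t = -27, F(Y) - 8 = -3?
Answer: -270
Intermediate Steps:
G(C) = 2
F(Y) = 5 (F(Y) = 8 - 3 = 5)
(t*F(8))*G(-6) = -27*5*2 = -135*2 = -270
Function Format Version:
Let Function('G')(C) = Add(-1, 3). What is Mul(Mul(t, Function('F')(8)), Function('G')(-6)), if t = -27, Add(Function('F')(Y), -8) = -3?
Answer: -270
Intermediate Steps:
Function('G')(C) = 2
Function('F')(Y) = 5 (Function('F')(Y) = Add(8, -3) = 5)
Mul(Mul(t, Function('F')(8)), Function('G')(-6)) = Mul(Mul(-27, 5), 2) = Mul(-135, 2) = -270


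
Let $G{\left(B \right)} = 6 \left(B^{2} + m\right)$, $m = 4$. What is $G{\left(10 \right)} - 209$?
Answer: $415$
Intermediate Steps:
$G{\left(B \right)} = 24 + 6 B^{2}$ ($G{\left(B \right)} = 6 \left(B^{2} + 4\right) = 6 \left(4 + B^{2}\right) = 24 + 6 B^{2}$)
$G{\left(10 \right)} - 209 = \left(24 + 6 \cdot 10^{2}\right) - 209 = \left(24 + 6 \cdot 100\right) - 209 = \left(24 + 600\right) - 209 = 624 - 209 = 415$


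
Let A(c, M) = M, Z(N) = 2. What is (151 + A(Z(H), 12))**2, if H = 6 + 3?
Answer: 26569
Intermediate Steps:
H = 9
(151 + A(Z(H), 12))**2 = (151 + 12)**2 = 163**2 = 26569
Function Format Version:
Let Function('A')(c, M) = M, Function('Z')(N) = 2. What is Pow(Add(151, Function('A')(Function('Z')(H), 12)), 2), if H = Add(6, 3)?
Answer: 26569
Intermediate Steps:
H = 9
Pow(Add(151, Function('A')(Function('Z')(H), 12)), 2) = Pow(Add(151, 12), 2) = Pow(163, 2) = 26569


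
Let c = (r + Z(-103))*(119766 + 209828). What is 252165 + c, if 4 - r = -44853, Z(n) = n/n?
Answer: 14785179817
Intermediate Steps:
Z(n) = 1
r = 44857 (r = 4 - 1*(-44853) = 4 + 44853 = 44857)
c = 14784927652 (c = (44857 + 1)*(119766 + 209828) = 44858*329594 = 14784927652)
252165 + c = 252165 + 14784927652 = 14785179817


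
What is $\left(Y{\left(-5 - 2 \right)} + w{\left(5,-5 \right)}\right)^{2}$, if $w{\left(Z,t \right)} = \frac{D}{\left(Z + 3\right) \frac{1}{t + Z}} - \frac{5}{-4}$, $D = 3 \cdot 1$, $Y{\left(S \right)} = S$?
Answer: $\frac{529}{16} \approx 33.063$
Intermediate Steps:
$D = 3$
$w{\left(Z,t \right)} = \frac{5}{4} + \frac{3 \left(Z + t\right)}{3 + Z}$ ($w{\left(Z,t \right)} = \frac{3}{\left(Z + 3\right) \frac{1}{t + Z}} - \frac{5}{-4} = \frac{3}{\left(3 + Z\right) \frac{1}{Z + t}} - - \frac{5}{4} = \frac{3}{\frac{1}{Z + t} \left(3 + Z\right)} + \frac{5}{4} = 3 \frac{Z + t}{3 + Z} + \frac{5}{4} = \frac{3 \left(Z + t\right)}{3 + Z} + \frac{5}{4} = \frac{5}{4} + \frac{3 \left(Z + t\right)}{3 + Z}$)
$\left(Y{\left(-5 - 2 \right)} + w{\left(5,-5 \right)}\right)^{2} = \left(\left(-5 - 2\right) + \frac{15 + 12 \left(-5\right) + 17 \cdot 5}{4 \left(3 + 5\right)}\right)^{2} = \left(-7 + \frac{15 - 60 + 85}{4 \cdot 8}\right)^{2} = \left(-7 + \frac{1}{4} \cdot \frac{1}{8} \cdot 40\right)^{2} = \left(-7 + \frac{5}{4}\right)^{2} = \left(- \frac{23}{4}\right)^{2} = \frac{529}{16}$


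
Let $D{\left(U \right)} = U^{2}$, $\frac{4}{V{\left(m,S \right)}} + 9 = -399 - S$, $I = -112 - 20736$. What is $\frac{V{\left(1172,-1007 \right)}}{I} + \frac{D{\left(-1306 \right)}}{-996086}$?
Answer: $- \frac{2662488060227}{1554884269484} \approx -1.7123$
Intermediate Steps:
$I = -20848$ ($I = -112 - 20736 = -20848$)
$V{\left(m,S \right)} = \frac{4}{-408 - S}$ ($V{\left(m,S \right)} = \frac{4}{-9 - \left(399 + S\right)} = \frac{4}{-408 - S}$)
$\frac{V{\left(1172,-1007 \right)}}{I} + \frac{D{\left(-1306 \right)}}{-996086} = \frac{\left(-4\right) \frac{1}{408 - 1007}}{-20848} + \frac{\left(-1306\right)^{2}}{-996086} = - \frac{4}{-599} \left(- \frac{1}{20848}\right) + 1705636 \left(- \frac{1}{996086}\right) = \left(-4\right) \left(- \frac{1}{599}\right) \left(- \frac{1}{20848}\right) - \frac{852818}{498043} = \frac{4}{599} \left(- \frac{1}{20848}\right) - \frac{852818}{498043} = - \frac{1}{3121988} - \frac{852818}{498043} = - \frac{2662488060227}{1554884269484}$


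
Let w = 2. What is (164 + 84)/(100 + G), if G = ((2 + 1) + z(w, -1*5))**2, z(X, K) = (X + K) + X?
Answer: 31/13 ≈ 2.3846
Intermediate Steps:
z(X, K) = K + 2*X (z(X, K) = (K + X) + X = K + 2*X)
G = 4 (G = ((2 + 1) + (-1*5 + 2*2))**2 = (3 + (-5 + 4))**2 = (3 - 1)**2 = 2**2 = 4)
(164 + 84)/(100 + G) = (164 + 84)/(100 + 4) = 248/104 = 248*(1/104) = 31/13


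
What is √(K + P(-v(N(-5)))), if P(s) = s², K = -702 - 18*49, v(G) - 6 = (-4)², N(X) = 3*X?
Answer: 10*I*√11 ≈ 33.166*I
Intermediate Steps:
v(G) = 22 (v(G) = 6 + (-4)² = 6 + 16 = 22)
K = -1584 (K = -702 - 882 = -1584)
√(K + P(-v(N(-5)))) = √(-1584 + (-1*22)²) = √(-1584 + (-22)²) = √(-1584 + 484) = √(-1100) = 10*I*√11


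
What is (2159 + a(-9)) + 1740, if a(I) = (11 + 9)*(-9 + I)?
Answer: 3539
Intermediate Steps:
a(I) = -180 + 20*I (a(I) = 20*(-9 + I) = -180 + 20*I)
(2159 + a(-9)) + 1740 = (2159 + (-180 + 20*(-9))) + 1740 = (2159 + (-180 - 180)) + 1740 = (2159 - 360) + 1740 = 1799 + 1740 = 3539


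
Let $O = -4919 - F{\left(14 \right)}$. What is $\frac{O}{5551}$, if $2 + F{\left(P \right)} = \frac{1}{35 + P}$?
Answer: $- \frac{240934}{271999} \approx -0.88579$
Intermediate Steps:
$F{\left(P \right)} = -2 + \frac{1}{35 + P}$
$O = - \frac{240934}{49}$ ($O = -4919 - \frac{-69 - 28}{35 + 14} = -4919 - \frac{-69 - 28}{49} = -4919 - \frac{1}{49} \left(-97\right) = -4919 - - \frac{97}{49} = -4919 + \frac{97}{49} = - \frac{240934}{49} \approx -4917.0$)
$\frac{O}{5551} = - \frac{240934}{49 \cdot 5551} = \left(- \frac{240934}{49}\right) \frac{1}{5551} = - \frac{240934}{271999}$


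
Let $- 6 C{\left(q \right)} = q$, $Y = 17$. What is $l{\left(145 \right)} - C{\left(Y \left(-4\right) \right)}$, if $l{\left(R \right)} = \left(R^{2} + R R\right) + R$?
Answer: $\frac{126551}{3} \approx 42184.0$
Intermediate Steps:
$l{\left(R \right)} = R + 2 R^{2}$ ($l{\left(R \right)} = \left(R^{2} + R^{2}\right) + R = 2 R^{2} + R = R + 2 R^{2}$)
$C{\left(q \right)} = - \frac{q}{6}$
$l{\left(145 \right)} - C{\left(Y \left(-4\right) \right)} = 145 \left(1 + 2 \cdot 145\right) - - \frac{17 \left(-4\right)}{6} = 145 \left(1 + 290\right) - \left(- \frac{1}{6}\right) \left(-68\right) = 145 \cdot 291 - \frac{34}{3} = 42195 - \frac{34}{3} = \frac{126551}{3}$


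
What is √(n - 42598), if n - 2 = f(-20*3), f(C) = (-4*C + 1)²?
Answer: √15485 ≈ 124.44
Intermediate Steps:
f(C) = (1 - 4*C)²
n = 58083 (n = 2 + (-1 + 4*(-20*3))² = 2 + (-1 + 4*(-60))² = 2 + (-1 - 240)² = 2 + (-241)² = 2 + 58081 = 58083)
√(n - 42598) = √(58083 - 42598) = √15485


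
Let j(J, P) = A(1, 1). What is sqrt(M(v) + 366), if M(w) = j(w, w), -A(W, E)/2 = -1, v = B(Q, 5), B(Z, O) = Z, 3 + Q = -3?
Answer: 4*sqrt(23) ≈ 19.183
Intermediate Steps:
Q = -6 (Q = -3 - 3 = -6)
v = -6
A(W, E) = 2 (A(W, E) = -2*(-1) = 2)
j(J, P) = 2
M(w) = 2
sqrt(M(v) + 366) = sqrt(2 + 366) = sqrt(368) = 4*sqrt(23)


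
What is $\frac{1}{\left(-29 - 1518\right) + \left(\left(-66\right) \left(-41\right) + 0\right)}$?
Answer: $\frac{1}{1159} \approx 0.00086281$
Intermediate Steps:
$\frac{1}{\left(-29 - 1518\right) + \left(\left(-66\right) \left(-41\right) + 0\right)} = \frac{1}{\left(-29 - 1518\right) + \left(2706 + 0\right)} = \frac{1}{-1547 + 2706} = \frac{1}{1159}$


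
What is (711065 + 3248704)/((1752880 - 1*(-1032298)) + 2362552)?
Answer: 1319923/1715910 ≈ 0.76923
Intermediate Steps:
(711065 + 3248704)/((1752880 - 1*(-1032298)) + 2362552) = 3959769/((1752880 + 1032298) + 2362552) = 3959769/(2785178 + 2362552) = 3959769/5147730 = 3959769*(1/5147730) = 1319923/1715910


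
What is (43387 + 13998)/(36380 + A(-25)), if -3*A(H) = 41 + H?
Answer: 172155/109124 ≈ 1.5776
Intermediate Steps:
A(H) = -41/3 - H/3 (A(H) = -(41 + H)/3 = -41/3 - H/3)
(43387 + 13998)/(36380 + A(-25)) = (43387 + 13998)/(36380 + (-41/3 - ⅓*(-25))) = 57385/(36380 + (-41/3 + 25/3)) = 57385/(36380 - 16/3) = 57385/(109124/3) = 57385*(3/109124) = 172155/109124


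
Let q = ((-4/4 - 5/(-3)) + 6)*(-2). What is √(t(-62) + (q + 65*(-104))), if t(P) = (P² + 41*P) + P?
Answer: 10*I*√498/3 ≈ 74.386*I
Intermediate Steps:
t(P) = P² + 42*P
q = -40/3 (q = ((-4*¼ - 5*(-⅓)) + 6)*(-2) = ((-1 + 5/3) + 6)*(-2) = (⅔ + 6)*(-2) = (20/3)*(-2) = -40/3 ≈ -13.333)
√(t(-62) + (q + 65*(-104))) = √(-62*(42 - 62) + (-40/3 + 65*(-104))) = √(-62*(-20) + (-40/3 - 6760)) = √(1240 - 20320/3) = √(-16600/3) = 10*I*√498/3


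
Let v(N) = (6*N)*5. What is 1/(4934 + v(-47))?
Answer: 1/3524 ≈ 0.00028377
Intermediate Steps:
v(N) = 30*N
1/(4934 + v(-47)) = 1/(4934 + 30*(-47)) = 1/(4934 - 1410) = 1/3524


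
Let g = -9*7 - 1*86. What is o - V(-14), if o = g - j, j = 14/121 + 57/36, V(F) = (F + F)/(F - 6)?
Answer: -1104239/7260 ≈ -152.10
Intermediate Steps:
V(F) = 2*F/(-6 + F) (V(F) = (2*F)/(-6 + F) = 2*F/(-6 + F))
g = -149 (g = -63 - 86 = -149)
j = 2467/1452 (j = 14*(1/121) + 57*(1/36) = 14/121 + 19/12 = 2467/1452 ≈ 1.6990)
o = -218815/1452 (o = -149 - 1*2467/1452 = -149 - 2467/1452 = -218815/1452 ≈ -150.70)
o - V(-14) = -218815/1452 - 2*(-14)/(-6 - 14) = -218815/1452 - 2*(-14)/(-20) = -218815/1452 - 2*(-14)*(-1)/20 = -218815/1452 - 1*7/5 = -218815/1452 - 7/5 = -1104239/7260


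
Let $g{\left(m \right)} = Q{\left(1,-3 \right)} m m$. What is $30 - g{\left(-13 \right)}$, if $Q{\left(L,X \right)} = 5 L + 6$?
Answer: $-1829$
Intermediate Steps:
$Q{\left(L,X \right)} = 6 + 5 L$
$g{\left(m \right)} = 11 m^{2}$ ($g{\left(m \right)} = \left(6 + 5 \cdot 1\right) m m = \left(6 + 5\right) m m = 11 m m = 11 m^{2}$)
$30 - g{\left(-13 \right)} = 30 - 11 \left(-13\right)^{2} = 30 - 11 \cdot 169 = 30 - 1859 = -1829$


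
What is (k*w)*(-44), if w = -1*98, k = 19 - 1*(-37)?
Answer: 241472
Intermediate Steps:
k = 56 (k = 19 + 37 = 56)
w = -98
(k*w)*(-44) = (56*(-98))*(-44) = -5488*(-44) = 241472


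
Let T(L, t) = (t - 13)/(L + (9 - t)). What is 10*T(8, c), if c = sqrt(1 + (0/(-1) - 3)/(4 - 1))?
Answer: -130/17 ≈ -7.6471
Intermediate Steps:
c = 0 (c = sqrt(1 + (0*(-1) - 3)/3) = sqrt(1 + (0 - 3)*(1/3)) = sqrt(1 - 3*1/3) = sqrt(1 - 1) = sqrt(0) = 0)
T(L, t) = (-13 + t)/(9 + L - t)
10*T(8, c) = 10*((-13 + 0)/(9 + 8 - 1*0)) = 10*(-13/(9 + 8 + 0)) = 10*(-13/17) = -130/17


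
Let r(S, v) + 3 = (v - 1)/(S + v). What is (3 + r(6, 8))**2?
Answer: 1/4 ≈ 0.25000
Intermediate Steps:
r(S, v) = -3 + (-1 + v)/(S + v) (r(S, v) = -3 + (v - 1)/(S + v) = -3 + (-1 + v)/(S + v))
(3 + r(6, 8))**2 = (3 + (-1 - 3*6 - 2*8)/(6 + 8))**2 = (3 + (-1 - 18 - 16)/14)**2 = (3 + (1/14)*(-35))**2 = (3 - 5/2)**2 = (1/2)**2 = 1/4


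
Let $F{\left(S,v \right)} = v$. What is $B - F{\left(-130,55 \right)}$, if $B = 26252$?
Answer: $26197$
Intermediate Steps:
$B - F{\left(-130,55 \right)} = 26252 - 55 = 26197$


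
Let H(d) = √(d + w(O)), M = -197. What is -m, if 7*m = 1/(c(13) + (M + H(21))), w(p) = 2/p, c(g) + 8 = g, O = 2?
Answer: 96/128947 + √22/257894 ≈ 0.00076268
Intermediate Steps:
c(g) = -8 + g
H(d) = √(1 + d) (H(d) = √(d + 2/2) = √(d + 2*(½)) = √(d + 1) = √(1 + d))
m = 1/(7*(-192 + √22)) (m = 1/(7*((-8 + 13) + (-197 + √(1 + 21)))) = 1/(7*(5 + (-197 + √22))) = 1/(7*(-192 + √22)) ≈ -0.00076268)
-m = -(-96/128947 - √22/257894) = 96/128947 + √22/257894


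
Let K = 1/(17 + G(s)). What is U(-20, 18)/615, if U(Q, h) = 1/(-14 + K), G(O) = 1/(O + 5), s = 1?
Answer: -103/883140 ≈ -0.00011663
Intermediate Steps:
G(O) = 1/(5 + O)
K = 6/103 (K = 1/(17 + 1/(5 + 1)) = 1/(17 + 1/6) = 1/(103/6) = 6/103 ≈ 0.058252)
U(Q, h) = -103/1436 (U(Q, h) = 1/(-14 + 6/103) = 1/(-1436/103) = -103/1436)
U(-20, 18)/615 = -103/1436/615 = -103/1436*1/615 = -103/883140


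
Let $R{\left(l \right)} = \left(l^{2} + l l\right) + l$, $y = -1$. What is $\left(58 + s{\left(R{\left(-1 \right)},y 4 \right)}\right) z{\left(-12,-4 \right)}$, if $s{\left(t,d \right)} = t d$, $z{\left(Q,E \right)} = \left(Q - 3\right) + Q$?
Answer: $-1458$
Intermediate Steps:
$z{\left(Q,E \right)} = -3 + 2 Q$ ($z{\left(Q,E \right)} = \left(-3 + Q\right) + Q = -3 + 2 Q$)
$R{\left(l \right)} = l + 2 l^{2}$ ($R{\left(l \right)} = \left(l^{2} + l^{2}\right) + l = 2 l^{2} + l = l + 2 l^{2}$)
$s{\left(t,d \right)} = d t$
$\left(58 + s{\left(R{\left(-1 \right)},y 4 \right)}\right) z{\left(-12,-4 \right)} = \left(58 + \left(-1\right) 4 \left(- (1 + 2 \left(-1\right))\right)\right) \left(-3 + 2 \left(-12\right)\right) = \left(58 - 4 \left(- (1 - 2)\right)\right) \left(-3 - 24\right) = \left(58 - 4 \left(\left(-1\right) \left(-1\right)\right)\right) \left(-27\right) = \left(58 - 4\right) \left(-27\right) = 54 \left(-27\right) = -1458$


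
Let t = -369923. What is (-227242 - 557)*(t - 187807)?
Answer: 127050336270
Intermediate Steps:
(-227242 - 557)*(t - 187807) = (-227242 - 557)*(-369923 - 187807) = -227799*(-557730) = 127050336270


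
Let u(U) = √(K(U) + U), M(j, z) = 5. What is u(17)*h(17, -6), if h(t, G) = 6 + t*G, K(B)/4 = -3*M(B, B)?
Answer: -96*I*√43 ≈ -629.51*I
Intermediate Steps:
K(B) = -60 (K(B) = 4*(-3*5) = 4*(-15) = -60)
h(t, G) = 6 + G*t
u(U) = √(-60 + U)
u(17)*h(17, -6) = √(-60 + 17)*(6 - 6*17) = √(-43)*(6 - 102) = (I*√43)*(-96) = -96*I*√43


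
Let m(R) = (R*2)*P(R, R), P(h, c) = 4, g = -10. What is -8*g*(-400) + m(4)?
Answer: -31968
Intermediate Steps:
m(R) = 8*R (m(R) = (R*2)*4 = (2*R)*4 = 8*R)
-8*g*(-400) + m(4) = -8*(-10)*(-400) + 8*4 = 80*(-400) + 32 = -32000 + 32 = -31968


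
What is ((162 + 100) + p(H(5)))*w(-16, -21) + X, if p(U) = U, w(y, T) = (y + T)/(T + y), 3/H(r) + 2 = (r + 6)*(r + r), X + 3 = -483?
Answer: -8063/36 ≈ -223.97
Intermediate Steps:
X = -486 (X = -3 - 483 = -486)
H(r) = 3/(-2 + 2*r*(6 + r)) (H(r) = 3/(-2 + (r + 6)*(r + r)) = 3/(-2 + (6 + r)*(2*r)) = 3/(-2 + 2*r*(6 + r)))
w(y, T) = 1 (w(y, T) = (T + y)/(T + y) = 1)
((162 + 100) + p(H(5)))*w(-16, -21) + X = ((162 + 100) + 3/(2*(-1 + 5² + 6*5)))*1 - 486 = (262 + 3/(2*(-1 + 25 + 30)))*1 - 486 = (262 + (3/2)/54)*1 - 486 = (262 + (3/2)*(1/54))*1 - 486 = (262 + 1/36)*1 - 486 = (9433/36)*1 - 486 = 9433/36 - 486 = -8063/36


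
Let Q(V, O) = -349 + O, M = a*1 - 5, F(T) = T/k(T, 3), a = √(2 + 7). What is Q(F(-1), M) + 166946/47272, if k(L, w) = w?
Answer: -8212763/23636 ≈ -347.47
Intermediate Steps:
a = 3 (a = √9 = 3)
F(T) = T/3
M = -2 (M = 3*1 - 5 = 3 - 5 = -2)
Q(F(-1), M) + 166946/47272 = (-349 - 2) + 166946/47272 = -351 + 166946*(1/47272) = -351 + 83473/23636 = -8212763/23636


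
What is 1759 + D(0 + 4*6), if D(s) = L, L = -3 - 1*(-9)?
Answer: 1765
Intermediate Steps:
L = 6 (L = -3 + 9 = 6)
D(s) = 6
1759 + D(0 + 4*6) = 1759 + 6 = 1765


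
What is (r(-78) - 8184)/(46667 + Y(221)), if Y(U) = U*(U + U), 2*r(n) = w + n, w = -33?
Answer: -16479/288698 ≈ -0.057080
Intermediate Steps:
r(n) = -33/2 + n/2 (r(n) = (-33 + n)/2 = -33/2 + n/2)
Y(U) = 2*U² (Y(U) = U*(2*U) = 2*U²)
(r(-78) - 8184)/(46667 + Y(221)) = ((-33/2 + (½)*(-78)) - 8184)/(46667 + 2*221²) = ((-33/2 - 39) - 8184)/(46667 + 2*48841) = (-111/2 - 8184)/(46667 + 97682) = -16479/2/144349 = -16479/2*1/144349 = -16479/288698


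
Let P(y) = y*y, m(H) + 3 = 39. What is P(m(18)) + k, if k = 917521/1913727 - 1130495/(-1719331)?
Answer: 4268008864104868/3290330156637 ≈ 1297.1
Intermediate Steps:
m(H) = 36 (m(H) = -3 + 39 = 36)
k = 3740981103316/3290330156637 (k = 917521*(1/1913727) - 1130495*(-1/1719331) = 917521/1913727 + 1130495/1719331 = 3740981103316/3290330156637 ≈ 1.1370)
P(y) = y**2
P(m(18)) + k = 36**2 + 3740981103316/3290330156637 = 1296 + 3740981103316/3290330156637 = 4268008864104868/3290330156637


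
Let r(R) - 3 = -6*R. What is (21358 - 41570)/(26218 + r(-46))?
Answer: -20212/26497 ≈ -0.76280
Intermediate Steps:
r(R) = 3 - 6*R
(21358 - 41570)/(26218 + r(-46)) = (21358 - 41570)/(26218 + (3 - 6*(-46))) = -20212/(26218 + (3 + 276)) = -20212/(26218 + 279) = -20212/26497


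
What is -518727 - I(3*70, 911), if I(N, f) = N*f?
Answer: -710037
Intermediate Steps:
-518727 - I(3*70, 911) = -518727 - 3*70*911 = -518727 - 210*911 = -518727 - 1*191310 = -518727 - 191310 = -710037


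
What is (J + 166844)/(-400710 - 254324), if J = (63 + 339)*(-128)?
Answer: -57694/327517 ≈ -0.17616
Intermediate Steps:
J = -51456 (J = 402*(-128) = -51456)
(J + 166844)/(-400710 - 254324) = (-51456 + 166844)/(-400710 - 254324) = 115388/(-655034) = 115388*(-1/655034) = -57694/327517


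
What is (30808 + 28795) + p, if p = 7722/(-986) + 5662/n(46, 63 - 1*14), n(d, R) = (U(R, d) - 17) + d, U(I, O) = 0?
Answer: 29476672/493 ≈ 59790.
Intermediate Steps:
n(d, R) = -17 + d (n(d, R) = (0 - 17) + d = -17 + d)
p = 92393/493 (p = 7722/(-986) + 5662/(-17 + 46) = 7722*(-1/986) + 5662/29 = -3861/493 + 5662*(1/29) = -3861/493 + 5662/29 = 92393/493 ≈ 187.41)
(30808 + 28795) + p = (30808 + 28795) + 92393/493 = 59603 + 92393/493 = 29476672/493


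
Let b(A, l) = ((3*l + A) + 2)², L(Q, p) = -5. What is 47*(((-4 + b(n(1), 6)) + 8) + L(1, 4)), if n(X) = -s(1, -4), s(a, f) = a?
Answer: 16920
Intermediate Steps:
n(X) = -1 (n(X) = -1*1 = -1)
b(A, l) = (2 + A + 3*l)² (b(A, l) = ((A + 3*l) + 2)² = (2 + A + 3*l)²)
47*(((-4 + b(n(1), 6)) + 8) + L(1, 4)) = 47*(((-4 + (2 - 1 + 3*6)²) + 8) - 5) = 47*(((-4 + (2 - 1 + 18)²) + 8) - 5) = 47*(((-4 + 19²) + 8) - 5) = 47*(((-4 + 361) + 8) - 5) = 47*((357 + 8) - 5) = 47*(365 - 5) = 47*360 = 16920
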